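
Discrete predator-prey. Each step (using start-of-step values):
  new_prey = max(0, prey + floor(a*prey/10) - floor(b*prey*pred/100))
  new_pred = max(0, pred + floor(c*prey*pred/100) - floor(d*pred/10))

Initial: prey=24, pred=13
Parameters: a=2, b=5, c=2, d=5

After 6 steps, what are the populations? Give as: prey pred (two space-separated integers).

Answer: 7 1

Derivation:
Step 1: prey: 24+4-15=13; pred: 13+6-6=13
Step 2: prey: 13+2-8=7; pred: 13+3-6=10
Step 3: prey: 7+1-3=5; pred: 10+1-5=6
Step 4: prey: 5+1-1=5; pred: 6+0-3=3
Step 5: prey: 5+1-0=6; pred: 3+0-1=2
Step 6: prey: 6+1-0=7; pred: 2+0-1=1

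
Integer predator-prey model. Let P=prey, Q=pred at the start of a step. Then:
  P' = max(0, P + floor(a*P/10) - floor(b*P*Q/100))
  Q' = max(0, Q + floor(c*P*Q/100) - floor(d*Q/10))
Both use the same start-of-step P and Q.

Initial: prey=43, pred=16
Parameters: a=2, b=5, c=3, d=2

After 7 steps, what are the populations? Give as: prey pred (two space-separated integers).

Answer: 0 16

Derivation:
Step 1: prey: 43+8-34=17; pred: 16+20-3=33
Step 2: prey: 17+3-28=0; pred: 33+16-6=43
Step 3: prey: 0+0-0=0; pred: 43+0-8=35
Step 4: prey: 0+0-0=0; pred: 35+0-7=28
Step 5: prey: 0+0-0=0; pred: 28+0-5=23
Step 6: prey: 0+0-0=0; pred: 23+0-4=19
Step 7: prey: 0+0-0=0; pred: 19+0-3=16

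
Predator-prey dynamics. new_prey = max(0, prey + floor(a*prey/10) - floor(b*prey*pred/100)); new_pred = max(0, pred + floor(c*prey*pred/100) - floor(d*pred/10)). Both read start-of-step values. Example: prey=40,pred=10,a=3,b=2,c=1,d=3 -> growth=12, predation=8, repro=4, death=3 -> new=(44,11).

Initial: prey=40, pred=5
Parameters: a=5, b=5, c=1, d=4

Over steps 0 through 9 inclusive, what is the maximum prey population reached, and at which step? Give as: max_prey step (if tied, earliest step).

Answer: 104 5

Derivation:
Step 1: prey: 40+20-10=50; pred: 5+2-2=5
Step 2: prey: 50+25-12=63; pred: 5+2-2=5
Step 3: prey: 63+31-15=79; pred: 5+3-2=6
Step 4: prey: 79+39-23=95; pred: 6+4-2=8
Step 5: prey: 95+47-38=104; pred: 8+7-3=12
Step 6: prey: 104+52-62=94; pred: 12+12-4=20
Step 7: prey: 94+47-94=47; pred: 20+18-8=30
Step 8: prey: 47+23-70=0; pred: 30+14-12=32
Step 9: prey: 0+0-0=0; pred: 32+0-12=20
Max prey = 104 at step 5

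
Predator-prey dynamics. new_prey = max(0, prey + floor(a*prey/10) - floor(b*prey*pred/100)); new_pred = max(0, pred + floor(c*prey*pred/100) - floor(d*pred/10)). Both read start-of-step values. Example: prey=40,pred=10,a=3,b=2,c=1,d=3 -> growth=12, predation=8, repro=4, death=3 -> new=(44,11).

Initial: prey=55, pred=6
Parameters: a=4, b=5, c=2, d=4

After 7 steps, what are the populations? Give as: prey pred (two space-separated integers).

Step 1: prey: 55+22-16=61; pred: 6+6-2=10
Step 2: prey: 61+24-30=55; pred: 10+12-4=18
Step 3: prey: 55+22-49=28; pred: 18+19-7=30
Step 4: prey: 28+11-42=0; pred: 30+16-12=34
Step 5: prey: 0+0-0=0; pred: 34+0-13=21
Step 6: prey: 0+0-0=0; pred: 21+0-8=13
Step 7: prey: 0+0-0=0; pred: 13+0-5=8

Answer: 0 8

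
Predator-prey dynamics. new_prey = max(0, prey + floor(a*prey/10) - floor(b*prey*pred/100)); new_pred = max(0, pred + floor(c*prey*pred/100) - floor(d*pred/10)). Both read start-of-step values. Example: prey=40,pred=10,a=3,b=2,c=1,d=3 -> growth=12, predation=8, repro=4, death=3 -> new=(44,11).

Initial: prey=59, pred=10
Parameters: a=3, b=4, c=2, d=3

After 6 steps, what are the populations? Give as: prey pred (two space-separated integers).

Step 1: prey: 59+17-23=53; pred: 10+11-3=18
Step 2: prey: 53+15-38=30; pred: 18+19-5=32
Step 3: prey: 30+9-38=1; pred: 32+19-9=42
Step 4: prey: 1+0-1=0; pred: 42+0-12=30
Step 5: prey: 0+0-0=0; pred: 30+0-9=21
Step 6: prey: 0+0-0=0; pred: 21+0-6=15

Answer: 0 15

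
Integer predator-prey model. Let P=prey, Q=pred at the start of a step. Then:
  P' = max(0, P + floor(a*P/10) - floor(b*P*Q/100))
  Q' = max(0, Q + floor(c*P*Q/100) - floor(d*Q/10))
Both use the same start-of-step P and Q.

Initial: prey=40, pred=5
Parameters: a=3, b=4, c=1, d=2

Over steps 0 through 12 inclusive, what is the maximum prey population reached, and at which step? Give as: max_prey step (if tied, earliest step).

Answer: 48 3

Derivation:
Step 1: prey: 40+12-8=44; pred: 5+2-1=6
Step 2: prey: 44+13-10=47; pred: 6+2-1=7
Step 3: prey: 47+14-13=48; pred: 7+3-1=9
Step 4: prey: 48+14-17=45; pred: 9+4-1=12
Step 5: prey: 45+13-21=37; pred: 12+5-2=15
Step 6: prey: 37+11-22=26; pred: 15+5-3=17
Step 7: prey: 26+7-17=16; pred: 17+4-3=18
Step 8: prey: 16+4-11=9; pred: 18+2-3=17
Step 9: prey: 9+2-6=5; pred: 17+1-3=15
Step 10: prey: 5+1-3=3; pred: 15+0-3=12
Step 11: prey: 3+0-1=2; pred: 12+0-2=10
Step 12: prey: 2+0-0=2; pred: 10+0-2=8
Max prey = 48 at step 3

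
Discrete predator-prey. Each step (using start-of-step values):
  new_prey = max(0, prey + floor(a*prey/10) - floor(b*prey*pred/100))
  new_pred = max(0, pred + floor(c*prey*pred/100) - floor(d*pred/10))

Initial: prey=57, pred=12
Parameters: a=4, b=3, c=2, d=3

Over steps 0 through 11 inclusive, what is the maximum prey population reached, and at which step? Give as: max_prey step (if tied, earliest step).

Step 1: prey: 57+22-20=59; pred: 12+13-3=22
Step 2: prey: 59+23-38=44; pred: 22+25-6=41
Step 3: prey: 44+17-54=7; pred: 41+36-12=65
Step 4: prey: 7+2-13=0; pred: 65+9-19=55
Step 5: prey: 0+0-0=0; pred: 55+0-16=39
Step 6: prey: 0+0-0=0; pred: 39+0-11=28
Step 7: prey: 0+0-0=0; pred: 28+0-8=20
Step 8: prey: 0+0-0=0; pred: 20+0-6=14
Step 9: prey: 0+0-0=0; pred: 14+0-4=10
Step 10: prey: 0+0-0=0; pred: 10+0-3=7
Step 11: prey: 0+0-0=0; pred: 7+0-2=5
Max prey = 59 at step 1

Answer: 59 1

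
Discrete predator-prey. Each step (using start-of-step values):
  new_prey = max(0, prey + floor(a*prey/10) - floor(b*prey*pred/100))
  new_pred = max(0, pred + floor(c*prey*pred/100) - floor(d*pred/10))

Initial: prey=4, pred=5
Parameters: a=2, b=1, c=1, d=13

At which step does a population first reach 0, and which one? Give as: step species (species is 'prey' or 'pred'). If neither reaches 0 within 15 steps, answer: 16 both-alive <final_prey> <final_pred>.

Step 1: prey: 4+0-0=4; pred: 5+0-6=0
First extinction: pred at step 1

Answer: 1 pred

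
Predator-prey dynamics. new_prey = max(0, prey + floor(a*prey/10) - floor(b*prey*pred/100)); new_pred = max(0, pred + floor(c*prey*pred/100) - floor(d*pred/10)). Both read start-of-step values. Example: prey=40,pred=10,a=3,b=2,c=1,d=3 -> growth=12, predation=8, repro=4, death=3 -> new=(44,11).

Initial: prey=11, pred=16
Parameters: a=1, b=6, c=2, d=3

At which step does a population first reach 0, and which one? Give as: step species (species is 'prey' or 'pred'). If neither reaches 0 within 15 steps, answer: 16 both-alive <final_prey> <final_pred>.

Step 1: prey: 11+1-10=2; pred: 16+3-4=15
Step 2: prey: 2+0-1=1; pred: 15+0-4=11
Step 3: prey: 1+0-0=1; pred: 11+0-3=8
Step 4: prey: 1+0-0=1; pred: 8+0-2=6
Step 5: prey: 1+0-0=1; pred: 6+0-1=5
Step 6: prey: 1+0-0=1; pred: 5+0-1=4
Step 7: prey: 1+0-0=1; pred: 4+0-1=3
Step 8: prey: 1+0-0=1; pred: 3+0-0=3
Steps 9-15: state stable at prey=1, pred=3 (no change)
No extinction within 15 steps

Answer: 16 both-alive 1 3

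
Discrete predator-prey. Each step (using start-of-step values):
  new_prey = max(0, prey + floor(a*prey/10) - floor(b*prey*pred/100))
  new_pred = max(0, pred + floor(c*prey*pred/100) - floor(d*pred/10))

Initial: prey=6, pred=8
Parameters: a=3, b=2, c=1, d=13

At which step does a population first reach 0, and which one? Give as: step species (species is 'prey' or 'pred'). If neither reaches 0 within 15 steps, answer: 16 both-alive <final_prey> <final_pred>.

Step 1: prey: 6+1-0=7; pred: 8+0-10=0
First extinction: pred at step 1

Answer: 1 pred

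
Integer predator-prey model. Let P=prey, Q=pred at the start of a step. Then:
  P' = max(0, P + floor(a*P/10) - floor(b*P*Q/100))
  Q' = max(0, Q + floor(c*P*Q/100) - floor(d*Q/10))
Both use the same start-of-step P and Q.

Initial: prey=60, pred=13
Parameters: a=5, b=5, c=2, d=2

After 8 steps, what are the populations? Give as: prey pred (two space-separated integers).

Step 1: prey: 60+30-39=51; pred: 13+15-2=26
Step 2: prey: 51+25-66=10; pred: 26+26-5=47
Step 3: prey: 10+5-23=0; pred: 47+9-9=47
Step 4: prey: 0+0-0=0; pred: 47+0-9=38
Step 5: prey: 0+0-0=0; pred: 38+0-7=31
Step 6: prey: 0+0-0=0; pred: 31+0-6=25
Step 7: prey: 0+0-0=0; pred: 25+0-5=20
Step 8: prey: 0+0-0=0; pred: 20+0-4=16

Answer: 0 16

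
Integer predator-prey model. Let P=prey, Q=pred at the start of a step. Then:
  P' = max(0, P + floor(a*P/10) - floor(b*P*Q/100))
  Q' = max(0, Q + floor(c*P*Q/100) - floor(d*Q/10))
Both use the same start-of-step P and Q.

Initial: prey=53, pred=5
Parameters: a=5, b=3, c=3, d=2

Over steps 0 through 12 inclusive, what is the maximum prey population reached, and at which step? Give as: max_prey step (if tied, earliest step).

Step 1: prey: 53+26-7=72; pred: 5+7-1=11
Step 2: prey: 72+36-23=85; pred: 11+23-2=32
Step 3: prey: 85+42-81=46; pred: 32+81-6=107
Step 4: prey: 46+23-147=0; pred: 107+147-21=233
Step 5: prey: 0+0-0=0; pred: 233+0-46=187
Step 6: prey: 0+0-0=0; pred: 187+0-37=150
Step 7: prey: 0+0-0=0; pred: 150+0-30=120
Step 8: prey: 0+0-0=0; pred: 120+0-24=96
Step 9: prey: 0+0-0=0; pred: 96+0-19=77
Step 10: prey: 0+0-0=0; pred: 77+0-15=62
Step 11: prey: 0+0-0=0; pred: 62+0-12=50
Step 12: prey: 0+0-0=0; pred: 50+0-10=40
Max prey = 85 at step 2

Answer: 85 2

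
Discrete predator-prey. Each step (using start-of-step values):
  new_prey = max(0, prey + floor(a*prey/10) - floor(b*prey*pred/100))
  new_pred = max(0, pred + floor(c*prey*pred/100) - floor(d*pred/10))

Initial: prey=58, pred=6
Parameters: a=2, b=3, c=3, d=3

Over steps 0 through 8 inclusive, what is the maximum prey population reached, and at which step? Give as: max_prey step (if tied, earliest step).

Step 1: prey: 58+11-10=59; pred: 6+10-1=15
Step 2: prey: 59+11-26=44; pred: 15+26-4=37
Step 3: prey: 44+8-48=4; pred: 37+48-11=74
Step 4: prey: 4+0-8=0; pred: 74+8-22=60
Step 5: prey: 0+0-0=0; pred: 60+0-18=42
Step 6: prey: 0+0-0=0; pred: 42+0-12=30
Step 7: prey: 0+0-0=0; pred: 30+0-9=21
Step 8: prey: 0+0-0=0; pred: 21+0-6=15
Max prey = 59 at step 1

Answer: 59 1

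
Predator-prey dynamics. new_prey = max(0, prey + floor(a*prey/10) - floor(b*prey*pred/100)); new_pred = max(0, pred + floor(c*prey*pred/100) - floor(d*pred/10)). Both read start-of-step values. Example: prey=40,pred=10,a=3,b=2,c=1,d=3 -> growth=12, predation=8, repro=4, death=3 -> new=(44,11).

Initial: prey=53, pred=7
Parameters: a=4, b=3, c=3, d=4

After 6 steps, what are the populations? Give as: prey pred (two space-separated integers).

Step 1: prey: 53+21-11=63; pred: 7+11-2=16
Step 2: prey: 63+25-30=58; pred: 16+30-6=40
Step 3: prey: 58+23-69=12; pred: 40+69-16=93
Step 4: prey: 12+4-33=0; pred: 93+33-37=89
Step 5: prey: 0+0-0=0; pred: 89+0-35=54
Step 6: prey: 0+0-0=0; pred: 54+0-21=33

Answer: 0 33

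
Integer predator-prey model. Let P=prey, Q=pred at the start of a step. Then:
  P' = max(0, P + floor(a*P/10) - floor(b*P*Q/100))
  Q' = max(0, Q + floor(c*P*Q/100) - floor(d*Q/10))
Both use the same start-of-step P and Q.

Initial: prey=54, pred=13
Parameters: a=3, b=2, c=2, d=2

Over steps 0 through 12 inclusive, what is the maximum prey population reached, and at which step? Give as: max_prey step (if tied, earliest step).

Answer: 56 1

Derivation:
Step 1: prey: 54+16-14=56; pred: 13+14-2=25
Step 2: prey: 56+16-28=44; pred: 25+28-5=48
Step 3: prey: 44+13-42=15; pred: 48+42-9=81
Step 4: prey: 15+4-24=0; pred: 81+24-16=89
Step 5: prey: 0+0-0=0; pred: 89+0-17=72
Step 6: prey: 0+0-0=0; pred: 72+0-14=58
Step 7: prey: 0+0-0=0; pred: 58+0-11=47
Step 8: prey: 0+0-0=0; pred: 47+0-9=38
Step 9: prey: 0+0-0=0; pred: 38+0-7=31
Step 10: prey: 0+0-0=0; pred: 31+0-6=25
Step 11: prey: 0+0-0=0; pred: 25+0-5=20
Step 12: prey: 0+0-0=0; pred: 20+0-4=16
Max prey = 56 at step 1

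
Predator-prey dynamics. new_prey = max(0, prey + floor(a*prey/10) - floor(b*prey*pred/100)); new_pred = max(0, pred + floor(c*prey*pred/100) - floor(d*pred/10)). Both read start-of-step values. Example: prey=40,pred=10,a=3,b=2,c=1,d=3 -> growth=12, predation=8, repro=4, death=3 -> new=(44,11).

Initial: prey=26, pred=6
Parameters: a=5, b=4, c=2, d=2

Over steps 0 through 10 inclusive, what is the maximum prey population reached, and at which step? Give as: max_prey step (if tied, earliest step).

Answer: 40 3

Derivation:
Step 1: prey: 26+13-6=33; pred: 6+3-1=8
Step 2: prey: 33+16-10=39; pred: 8+5-1=12
Step 3: prey: 39+19-18=40; pred: 12+9-2=19
Step 4: prey: 40+20-30=30; pred: 19+15-3=31
Step 5: prey: 30+15-37=8; pred: 31+18-6=43
Step 6: prey: 8+4-13=0; pred: 43+6-8=41
Step 7: prey: 0+0-0=0; pred: 41+0-8=33
Step 8: prey: 0+0-0=0; pred: 33+0-6=27
Step 9: prey: 0+0-0=0; pred: 27+0-5=22
Step 10: prey: 0+0-0=0; pred: 22+0-4=18
Max prey = 40 at step 3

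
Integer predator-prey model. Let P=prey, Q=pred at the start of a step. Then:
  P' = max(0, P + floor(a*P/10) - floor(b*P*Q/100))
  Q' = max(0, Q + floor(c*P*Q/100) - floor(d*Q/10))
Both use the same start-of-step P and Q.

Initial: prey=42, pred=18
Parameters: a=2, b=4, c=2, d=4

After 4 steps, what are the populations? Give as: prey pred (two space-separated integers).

Answer: 0 11

Derivation:
Step 1: prey: 42+8-30=20; pred: 18+15-7=26
Step 2: prey: 20+4-20=4; pred: 26+10-10=26
Step 3: prey: 4+0-4=0; pred: 26+2-10=18
Step 4: prey: 0+0-0=0; pred: 18+0-7=11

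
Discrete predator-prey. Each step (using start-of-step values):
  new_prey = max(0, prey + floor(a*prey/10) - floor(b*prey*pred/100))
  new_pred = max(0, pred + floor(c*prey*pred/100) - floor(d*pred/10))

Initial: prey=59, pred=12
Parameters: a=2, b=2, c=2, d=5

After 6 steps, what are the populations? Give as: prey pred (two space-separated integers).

Answer: 2 16

Derivation:
Step 1: prey: 59+11-14=56; pred: 12+14-6=20
Step 2: prey: 56+11-22=45; pred: 20+22-10=32
Step 3: prey: 45+9-28=26; pred: 32+28-16=44
Step 4: prey: 26+5-22=9; pred: 44+22-22=44
Step 5: prey: 9+1-7=3; pred: 44+7-22=29
Step 6: prey: 3+0-1=2; pred: 29+1-14=16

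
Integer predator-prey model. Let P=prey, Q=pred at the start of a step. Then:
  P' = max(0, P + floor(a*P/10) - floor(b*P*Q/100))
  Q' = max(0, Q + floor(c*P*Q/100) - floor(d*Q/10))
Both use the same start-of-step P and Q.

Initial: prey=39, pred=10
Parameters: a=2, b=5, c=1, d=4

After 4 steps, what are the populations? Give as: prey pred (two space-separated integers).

Answer: 15 4

Derivation:
Step 1: prey: 39+7-19=27; pred: 10+3-4=9
Step 2: prey: 27+5-12=20; pred: 9+2-3=8
Step 3: prey: 20+4-8=16; pred: 8+1-3=6
Step 4: prey: 16+3-4=15; pred: 6+0-2=4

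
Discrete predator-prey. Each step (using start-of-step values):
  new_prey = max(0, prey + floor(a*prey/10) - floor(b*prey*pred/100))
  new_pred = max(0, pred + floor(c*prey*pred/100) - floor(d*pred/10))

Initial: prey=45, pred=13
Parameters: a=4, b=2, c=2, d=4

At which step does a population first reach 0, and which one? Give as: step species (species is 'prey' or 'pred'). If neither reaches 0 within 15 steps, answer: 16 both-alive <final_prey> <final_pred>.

Step 1: prey: 45+18-11=52; pred: 13+11-5=19
Step 2: prey: 52+20-19=53; pred: 19+19-7=31
Step 3: prey: 53+21-32=42; pred: 31+32-12=51
Step 4: prey: 42+16-42=16; pred: 51+42-20=73
Step 5: prey: 16+6-23=0; pred: 73+23-29=67
First extinction: prey at step 5

Answer: 5 prey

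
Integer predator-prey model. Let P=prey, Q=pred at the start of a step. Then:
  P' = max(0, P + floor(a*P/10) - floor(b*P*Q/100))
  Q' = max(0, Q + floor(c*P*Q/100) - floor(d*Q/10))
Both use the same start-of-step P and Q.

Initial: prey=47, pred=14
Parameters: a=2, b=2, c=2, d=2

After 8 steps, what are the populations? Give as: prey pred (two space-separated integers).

Step 1: prey: 47+9-13=43; pred: 14+13-2=25
Step 2: prey: 43+8-21=30; pred: 25+21-5=41
Step 3: prey: 30+6-24=12; pred: 41+24-8=57
Step 4: prey: 12+2-13=1; pred: 57+13-11=59
Step 5: prey: 1+0-1=0; pred: 59+1-11=49
Step 6: prey: 0+0-0=0; pred: 49+0-9=40
Step 7: prey: 0+0-0=0; pred: 40+0-8=32
Step 8: prey: 0+0-0=0; pred: 32+0-6=26

Answer: 0 26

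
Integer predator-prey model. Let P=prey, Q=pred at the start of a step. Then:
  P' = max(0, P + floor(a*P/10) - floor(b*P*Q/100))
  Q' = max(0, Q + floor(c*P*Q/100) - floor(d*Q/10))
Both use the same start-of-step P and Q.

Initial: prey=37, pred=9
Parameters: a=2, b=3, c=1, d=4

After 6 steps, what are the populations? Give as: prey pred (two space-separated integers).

Step 1: prey: 37+7-9=35; pred: 9+3-3=9
Step 2: prey: 35+7-9=33; pred: 9+3-3=9
Step 3: prey: 33+6-8=31; pred: 9+2-3=8
Step 4: prey: 31+6-7=30; pred: 8+2-3=7
Step 5: prey: 30+6-6=30; pred: 7+2-2=7
Step 6: prey: 30+6-6=30; pred: 7+2-2=7

Answer: 30 7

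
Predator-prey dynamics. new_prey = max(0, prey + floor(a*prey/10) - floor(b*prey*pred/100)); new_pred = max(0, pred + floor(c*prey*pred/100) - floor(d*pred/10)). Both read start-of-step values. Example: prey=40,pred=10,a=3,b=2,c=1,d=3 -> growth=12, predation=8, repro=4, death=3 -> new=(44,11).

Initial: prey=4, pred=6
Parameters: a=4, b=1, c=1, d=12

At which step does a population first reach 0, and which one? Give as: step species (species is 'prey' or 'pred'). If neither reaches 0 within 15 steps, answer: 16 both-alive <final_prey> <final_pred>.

Step 1: prey: 4+1-0=5; pred: 6+0-7=0
First extinction: pred at step 1

Answer: 1 pred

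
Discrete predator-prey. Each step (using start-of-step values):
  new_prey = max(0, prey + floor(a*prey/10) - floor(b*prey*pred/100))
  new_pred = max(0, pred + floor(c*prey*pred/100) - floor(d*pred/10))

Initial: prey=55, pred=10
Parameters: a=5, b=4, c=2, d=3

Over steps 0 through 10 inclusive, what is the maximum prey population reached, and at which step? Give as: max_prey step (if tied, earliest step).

Answer: 60 1

Derivation:
Step 1: prey: 55+27-22=60; pred: 10+11-3=18
Step 2: prey: 60+30-43=47; pred: 18+21-5=34
Step 3: prey: 47+23-63=7; pred: 34+31-10=55
Step 4: prey: 7+3-15=0; pred: 55+7-16=46
Step 5: prey: 0+0-0=0; pred: 46+0-13=33
Step 6: prey: 0+0-0=0; pred: 33+0-9=24
Step 7: prey: 0+0-0=0; pred: 24+0-7=17
Step 8: prey: 0+0-0=0; pred: 17+0-5=12
Step 9: prey: 0+0-0=0; pred: 12+0-3=9
Step 10: prey: 0+0-0=0; pred: 9+0-2=7
Max prey = 60 at step 1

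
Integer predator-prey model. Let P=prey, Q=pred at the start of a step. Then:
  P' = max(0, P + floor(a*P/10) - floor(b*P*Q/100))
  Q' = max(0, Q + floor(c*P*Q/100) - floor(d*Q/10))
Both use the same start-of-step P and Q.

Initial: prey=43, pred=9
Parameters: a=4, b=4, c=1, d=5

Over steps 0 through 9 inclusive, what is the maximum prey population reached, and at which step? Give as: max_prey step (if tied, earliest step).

Answer: 77 7

Derivation:
Step 1: prey: 43+17-15=45; pred: 9+3-4=8
Step 2: prey: 45+18-14=49; pred: 8+3-4=7
Step 3: prey: 49+19-13=55; pred: 7+3-3=7
Step 4: prey: 55+22-15=62; pred: 7+3-3=7
Step 5: prey: 62+24-17=69; pred: 7+4-3=8
Step 6: prey: 69+27-22=74; pred: 8+5-4=9
Step 7: prey: 74+29-26=77; pred: 9+6-4=11
Step 8: prey: 77+30-33=74; pred: 11+8-5=14
Step 9: prey: 74+29-41=62; pred: 14+10-7=17
Max prey = 77 at step 7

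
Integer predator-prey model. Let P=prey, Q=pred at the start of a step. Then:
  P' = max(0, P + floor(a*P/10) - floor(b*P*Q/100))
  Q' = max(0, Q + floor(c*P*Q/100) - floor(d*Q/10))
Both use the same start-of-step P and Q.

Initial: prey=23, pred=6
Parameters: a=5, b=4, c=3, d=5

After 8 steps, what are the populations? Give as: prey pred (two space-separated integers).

Answer: 0 10

Derivation:
Step 1: prey: 23+11-5=29; pred: 6+4-3=7
Step 2: prey: 29+14-8=35; pred: 7+6-3=10
Step 3: prey: 35+17-14=38; pred: 10+10-5=15
Step 4: prey: 38+19-22=35; pred: 15+17-7=25
Step 5: prey: 35+17-35=17; pred: 25+26-12=39
Step 6: prey: 17+8-26=0; pred: 39+19-19=39
Step 7: prey: 0+0-0=0; pred: 39+0-19=20
Step 8: prey: 0+0-0=0; pred: 20+0-10=10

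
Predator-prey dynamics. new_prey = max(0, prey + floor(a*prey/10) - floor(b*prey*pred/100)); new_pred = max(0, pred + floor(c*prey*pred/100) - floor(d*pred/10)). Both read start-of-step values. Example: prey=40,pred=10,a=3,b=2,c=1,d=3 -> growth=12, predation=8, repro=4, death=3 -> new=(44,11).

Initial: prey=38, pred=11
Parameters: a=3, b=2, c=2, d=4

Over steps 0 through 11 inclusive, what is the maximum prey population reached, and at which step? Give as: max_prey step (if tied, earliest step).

Step 1: prey: 38+11-8=41; pred: 11+8-4=15
Step 2: prey: 41+12-12=41; pred: 15+12-6=21
Step 3: prey: 41+12-17=36; pred: 21+17-8=30
Step 4: prey: 36+10-21=25; pred: 30+21-12=39
Step 5: prey: 25+7-19=13; pred: 39+19-15=43
Step 6: prey: 13+3-11=5; pred: 43+11-17=37
Step 7: prey: 5+1-3=3; pred: 37+3-14=26
Step 8: prey: 3+0-1=2; pred: 26+1-10=17
Step 9: prey: 2+0-0=2; pred: 17+0-6=11
Step 10: prey: 2+0-0=2; pred: 11+0-4=7
Step 11: prey: 2+0-0=2; pred: 7+0-2=5
Max prey = 41 at step 1

Answer: 41 1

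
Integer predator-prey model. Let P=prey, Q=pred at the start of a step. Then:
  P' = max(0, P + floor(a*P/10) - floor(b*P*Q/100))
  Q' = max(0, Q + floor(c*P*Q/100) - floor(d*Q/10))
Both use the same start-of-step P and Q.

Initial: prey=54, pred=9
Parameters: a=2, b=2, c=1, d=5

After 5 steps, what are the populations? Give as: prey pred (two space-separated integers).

Answer: 58 10

Derivation:
Step 1: prey: 54+10-9=55; pred: 9+4-4=9
Step 2: prey: 55+11-9=57; pred: 9+4-4=9
Step 3: prey: 57+11-10=58; pred: 9+5-4=10
Step 4: prey: 58+11-11=58; pred: 10+5-5=10
Step 5: prey: 58+11-11=58; pred: 10+5-5=10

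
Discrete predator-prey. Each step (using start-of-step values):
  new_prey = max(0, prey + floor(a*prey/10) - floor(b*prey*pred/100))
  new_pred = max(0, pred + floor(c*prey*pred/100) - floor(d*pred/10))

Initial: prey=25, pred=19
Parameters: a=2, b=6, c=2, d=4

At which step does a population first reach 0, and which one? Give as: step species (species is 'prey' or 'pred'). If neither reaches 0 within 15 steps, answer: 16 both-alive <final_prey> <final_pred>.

Answer: 2 prey

Derivation:
Step 1: prey: 25+5-28=2; pred: 19+9-7=21
Step 2: prey: 2+0-2=0; pred: 21+0-8=13
First extinction: prey at step 2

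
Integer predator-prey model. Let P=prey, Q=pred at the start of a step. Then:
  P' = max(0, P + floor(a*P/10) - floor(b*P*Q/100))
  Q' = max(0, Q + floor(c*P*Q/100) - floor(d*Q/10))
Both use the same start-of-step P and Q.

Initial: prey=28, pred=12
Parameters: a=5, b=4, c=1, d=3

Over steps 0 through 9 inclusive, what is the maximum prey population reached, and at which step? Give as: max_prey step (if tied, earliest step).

Answer: 35 7

Derivation:
Step 1: prey: 28+14-13=29; pred: 12+3-3=12
Step 2: prey: 29+14-13=30; pred: 12+3-3=12
Step 3: prey: 30+15-14=31; pred: 12+3-3=12
Step 4: prey: 31+15-14=32; pred: 12+3-3=12
Step 5: prey: 32+16-15=33; pred: 12+3-3=12
Step 6: prey: 33+16-15=34; pred: 12+3-3=12
Step 7: prey: 34+17-16=35; pred: 12+4-3=13
Step 8: prey: 35+17-18=34; pred: 13+4-3=14
Step 9: prey: 34+17-19=32; pred: 14+4-4=14
Max prey = 35 at step 7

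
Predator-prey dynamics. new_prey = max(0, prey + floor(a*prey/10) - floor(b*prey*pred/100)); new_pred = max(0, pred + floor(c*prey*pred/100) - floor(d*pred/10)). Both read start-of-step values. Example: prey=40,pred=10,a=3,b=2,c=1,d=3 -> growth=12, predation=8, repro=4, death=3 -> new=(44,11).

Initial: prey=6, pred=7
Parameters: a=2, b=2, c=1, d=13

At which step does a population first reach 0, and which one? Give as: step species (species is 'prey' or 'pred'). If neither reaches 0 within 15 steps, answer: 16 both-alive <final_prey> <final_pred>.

Step 1: prey: 6+1-0=7; pred: 7+0-9=0
First extinction: pred at step 1

Answer: 1 pred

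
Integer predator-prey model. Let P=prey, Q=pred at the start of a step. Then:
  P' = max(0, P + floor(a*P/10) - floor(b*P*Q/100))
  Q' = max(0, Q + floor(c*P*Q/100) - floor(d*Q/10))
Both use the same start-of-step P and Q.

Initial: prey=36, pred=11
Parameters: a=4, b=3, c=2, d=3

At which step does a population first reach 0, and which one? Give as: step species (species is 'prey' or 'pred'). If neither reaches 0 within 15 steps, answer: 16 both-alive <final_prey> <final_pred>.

Answer: 6 prey

Derivation:
Step 1: prey: 36+14-11=39; pred: 11+7-3=15
Step 2: prey: 39+15-17=37; pred: 15+11-4=22
Step 3: prey: 37+14-24=27; pred: 22+16-6=32
Step 4: prey: 27+10-25=12; pred: 32+17-9=40
Step 5: prey: 12+4-14=2; pred: 40+9-12=37
Step 6: prey: 2+0-2=0; pred: 37+1-11=27
First extinction: prey at step 6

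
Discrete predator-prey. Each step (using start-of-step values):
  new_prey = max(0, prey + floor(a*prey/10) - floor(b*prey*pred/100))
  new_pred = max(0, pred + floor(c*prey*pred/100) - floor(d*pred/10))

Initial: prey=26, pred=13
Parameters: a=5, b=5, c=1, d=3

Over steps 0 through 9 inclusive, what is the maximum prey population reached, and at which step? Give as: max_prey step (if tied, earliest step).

Step 1: prey: 26+13-16=23; pred: 13+3-3=13
Step 2: prey: 23+11-14=20; pred: 13+2-3=12
Step 3: prey: 20+10-12=18; pred: 12+2-3=11
Step 4: prey: 18+9-9=18; pred: 11+1-3=9
Step 5: prey: 18+9-8=19; pred: 9+1-2=8
Step 6: prey: 19+9-7=21; pred: 8+1-2=7
Step 7: prey: 21+10-7=24; pred: 7+1-2=6
Step 8: prey: 24+12-7=29; pred: 6+1-1=6
Step 9: prey: 29+14-8=35; pred: 6+1-1=6
Max prey = 35 at step 9

Answer: 35 9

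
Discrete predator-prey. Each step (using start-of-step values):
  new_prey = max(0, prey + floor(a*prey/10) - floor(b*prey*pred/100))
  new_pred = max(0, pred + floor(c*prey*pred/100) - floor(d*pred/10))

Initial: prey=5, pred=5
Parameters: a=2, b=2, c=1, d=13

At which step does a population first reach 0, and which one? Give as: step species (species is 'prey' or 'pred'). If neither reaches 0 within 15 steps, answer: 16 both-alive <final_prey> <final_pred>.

Step 1: prey: 5+1-0=6; pred: 5+0-6=0
First extinction: pred at step 1

Answer: 1 pred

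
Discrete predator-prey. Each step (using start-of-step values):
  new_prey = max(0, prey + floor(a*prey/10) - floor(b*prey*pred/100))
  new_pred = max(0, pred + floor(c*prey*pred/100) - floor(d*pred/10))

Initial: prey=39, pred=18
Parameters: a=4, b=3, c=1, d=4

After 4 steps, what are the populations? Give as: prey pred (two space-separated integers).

Step 1: prey: 39+15-21=33; pred: 18+7-7=18
Step 2: prey: 33+13-17=29; pred: 18+5-7=16
Step 3: prey: 29+11-13=27; pred: 16+4-6=14
Step 4: prey: 27+10-11=26; pred: 14+3-5=12

Answer: 26 12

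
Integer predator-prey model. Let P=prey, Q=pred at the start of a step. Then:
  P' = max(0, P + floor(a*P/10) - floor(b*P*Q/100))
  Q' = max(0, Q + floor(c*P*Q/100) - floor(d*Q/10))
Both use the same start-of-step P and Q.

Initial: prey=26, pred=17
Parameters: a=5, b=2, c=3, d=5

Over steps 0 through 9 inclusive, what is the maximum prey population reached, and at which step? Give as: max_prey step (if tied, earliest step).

Step 1: prey: 26+13-8=31; pred: 17+13-8=22
Step 2: prey: 31+15-13=33; pred: 22+20-11=31
Step 3: prey: 33+16-20=29; pred: 31+30-15=46
Step 4: prey: 29+14-26=17; pred: 46+40-23=63
Step 5: prey: 17+8-21=4; pred: 63+32-31=64
Step 6: prey: 4+2-5=1; pred: 64+7-32=39
Step 7: prey: 1+0-0=1; pred: 39+1-19=21
Step 8: prey: 1+0-0=1; pred: 21+0-10=11
Step 9: prey: 1+0-0=1; pred: 11+0-5=6
Max prey = 33 at step 2

Answer: 33 2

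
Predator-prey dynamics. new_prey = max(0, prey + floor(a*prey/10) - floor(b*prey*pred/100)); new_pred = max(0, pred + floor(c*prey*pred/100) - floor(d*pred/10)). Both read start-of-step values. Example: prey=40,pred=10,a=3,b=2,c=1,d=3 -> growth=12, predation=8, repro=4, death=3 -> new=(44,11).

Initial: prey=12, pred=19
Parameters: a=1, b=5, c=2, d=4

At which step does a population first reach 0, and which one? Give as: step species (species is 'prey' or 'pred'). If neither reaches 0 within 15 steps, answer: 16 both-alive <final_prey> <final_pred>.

Step 1: prey: 12+1-11=2; pred: 19+4-7=16
Step 2: prey: 2+0-1=1; pred: 16+0-6=10
Step 3: prey: 1+0-0=1; pred: 10+0-4=6
Step 4: prey: 1+0-0=1; pred: 6+0-2=4
Step 5: prey: 1+0-0=1; pred: 4+0-1=3
Step 6: prey: 1+0-0=1; pred: 3+0-1=2
Step 7: prey: 1+0-0=1; pred: 2+0-0=2
Steps 8-15: state stable at prey=1, pred=2 (no change)
No extinction within 15 steps

Answer: 16 both-alive 1 2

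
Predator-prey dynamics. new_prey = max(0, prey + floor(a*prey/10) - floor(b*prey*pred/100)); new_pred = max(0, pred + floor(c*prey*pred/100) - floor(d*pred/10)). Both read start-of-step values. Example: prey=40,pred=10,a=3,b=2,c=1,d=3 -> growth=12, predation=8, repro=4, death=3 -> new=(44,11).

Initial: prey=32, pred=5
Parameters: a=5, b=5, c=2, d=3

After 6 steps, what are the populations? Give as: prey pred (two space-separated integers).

Step 1: prey: 32+16-8=40; pred: 5+3-1=7
Step 2: prey: 40+20-14=46; pred: 7+5-2=10
Step 3: prey: 46+23-23=46; pred: 10+9-3=16
Step 4: prey: 46+23-36=33; pred: 16+14-4=26
Step 5: prey: 33+16-42=7; pred: 26+17-7=36
Step 6: prey: 7+3-12=0; pred: 36+5-10=31

Answer: 0 31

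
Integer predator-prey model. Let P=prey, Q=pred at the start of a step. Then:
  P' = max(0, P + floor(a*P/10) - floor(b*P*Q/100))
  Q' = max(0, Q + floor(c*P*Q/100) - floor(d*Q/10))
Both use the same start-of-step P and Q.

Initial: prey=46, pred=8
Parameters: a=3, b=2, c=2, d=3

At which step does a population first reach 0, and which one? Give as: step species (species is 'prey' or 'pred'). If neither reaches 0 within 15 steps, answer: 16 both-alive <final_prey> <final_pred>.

Answer: 5 prey

Derivation:
Step 1: prey: 46+13-7=52; pred: 8+7-2=13
Step 2: prey: 52+15-13=54; pred: 13+13-3=23
Step 3: prey: 54+16-24=46; pred: 23+24-6=41
Step 4: prey: 46+13-37=22; pred: 41+37-12=66
Step 5: prey: 22+6-29=0; pred: 66+29-19=76
First extinction: prey at step 5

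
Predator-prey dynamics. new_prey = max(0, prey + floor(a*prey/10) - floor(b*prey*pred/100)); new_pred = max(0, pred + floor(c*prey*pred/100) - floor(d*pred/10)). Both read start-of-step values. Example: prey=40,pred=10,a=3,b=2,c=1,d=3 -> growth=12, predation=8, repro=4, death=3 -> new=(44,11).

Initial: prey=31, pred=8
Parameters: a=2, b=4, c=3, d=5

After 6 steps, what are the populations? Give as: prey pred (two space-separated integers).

Answer: 3 7

Derivation:
Step 1: prey: 31+6-9=28; pred: 8+7-4=11
Step 2: prey: 28+5-12=21; pred: 11+9-5=15
Step 3: prey: 21+4-12=13; pred: 15+9-7=17
Step 4: prey: 13+2-8=7; pred: 17+6-8=15
Step 5: prey: 7+1-4=4; pred: 15+3-7=11
Step 6: prey: 4+0-1=3; pred: 11+1-5=7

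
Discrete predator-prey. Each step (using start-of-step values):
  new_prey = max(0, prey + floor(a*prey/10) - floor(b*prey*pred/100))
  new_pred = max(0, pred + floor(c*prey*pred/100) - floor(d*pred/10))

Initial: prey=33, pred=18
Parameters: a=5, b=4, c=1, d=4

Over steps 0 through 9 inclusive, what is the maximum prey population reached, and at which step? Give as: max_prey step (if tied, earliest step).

Step 1: prey: 33+16-23=26; pred: 18+5-7=16
Step 2: prey: 26+13-16=23; pred: 16+4-6=14
Step 3: prey: 23+11-12=22; pred: 14+3-5=12
Step 4: prey: 22+11-10=23; pred: 12+2-4=10
Step 5: prey: 23+11-9=25; pred: 10+2-4=8
Step 6: prey: 25+12-8=29; pred: 8+2-3=7
Step 7: prey: 29+14-8=35; pred: 7+2-2=7
Step 8: prey: 35+17-9=43; pred: 7+2-2=7
Step 9: prey: 43+21-12=52; pred: 7+3-2=8
Max prey = 52 at step 9

Answer: 52 9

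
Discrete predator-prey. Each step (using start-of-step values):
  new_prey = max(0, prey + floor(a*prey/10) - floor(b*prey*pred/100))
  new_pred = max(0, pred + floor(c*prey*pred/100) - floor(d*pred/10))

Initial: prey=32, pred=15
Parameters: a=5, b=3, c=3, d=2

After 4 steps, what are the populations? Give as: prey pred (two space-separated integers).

Step 1: prey: 32+16-14=34; pred: 15+14-3=26
Step 2: prey: 34+17-26=25; pred: 26+26-5=47
Step 3: prey: 25+12-35=2; pred: 47+35-9=73
Step 4: prey: 2+1-4=0; pred: 73+4-14=63

Answer: 0 63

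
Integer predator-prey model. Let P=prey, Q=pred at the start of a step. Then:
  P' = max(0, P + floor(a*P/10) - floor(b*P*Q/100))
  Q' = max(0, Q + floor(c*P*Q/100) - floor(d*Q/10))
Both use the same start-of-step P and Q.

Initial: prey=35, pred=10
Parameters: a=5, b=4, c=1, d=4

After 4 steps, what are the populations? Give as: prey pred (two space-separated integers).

Answer: 58 10

Derivation:
Step 1: prey: 35+17-14=38; pred: 10+3-4=9
Step 2: prey: 38+19-13=44; pred: 9+3-3=9
Step 3: prey: 44+22-15=51; pred: 9+3-3=9
Step 4: prey: 51+25-18=58; pred: 9+4-3=10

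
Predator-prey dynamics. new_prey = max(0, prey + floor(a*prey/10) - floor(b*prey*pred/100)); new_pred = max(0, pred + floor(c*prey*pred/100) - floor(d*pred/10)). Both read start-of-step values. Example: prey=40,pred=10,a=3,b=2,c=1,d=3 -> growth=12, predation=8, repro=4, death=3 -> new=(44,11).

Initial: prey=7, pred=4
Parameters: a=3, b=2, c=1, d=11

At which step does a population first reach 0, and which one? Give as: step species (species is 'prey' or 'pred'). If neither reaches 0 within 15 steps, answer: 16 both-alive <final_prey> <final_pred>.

Answer: 1 pred

Derivation:
Step 1: prey: 7+2-0=9; pred: 4+0-4=0
First extinction: pred at step 1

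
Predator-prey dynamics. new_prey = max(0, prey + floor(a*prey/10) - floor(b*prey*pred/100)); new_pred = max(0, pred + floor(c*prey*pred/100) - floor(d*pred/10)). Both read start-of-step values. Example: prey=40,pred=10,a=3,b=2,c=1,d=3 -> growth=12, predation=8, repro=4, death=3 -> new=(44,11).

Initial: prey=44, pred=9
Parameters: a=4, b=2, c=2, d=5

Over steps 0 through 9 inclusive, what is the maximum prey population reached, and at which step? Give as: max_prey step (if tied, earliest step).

Step 1: prey: 44+17-7=54; pred: 9+7-4=12
Step 2: prey: 54+21-12=63; pred: 12+12-6=18
Step 3: prey: 63+25-22=66; pred: 18+22-9=31
Step 4: prey: 66+26-40=52; pred: 31+40-15=56
Step 5: prey: 52+20-58=14; pred: 56+58-28=86
Step 6: prey: 14+5-24=0; pred: 86+24-43=67
Step 7: prey: 0+0-0=0; pred: 67+0-33=34
Step 8: prey: 0+0-0=0; pred: 34+0-17=17
Step 9: prey: 0+0-0=0; pred: 17+0-8=9
Max prey = 66 at step 3

Answer: 66 3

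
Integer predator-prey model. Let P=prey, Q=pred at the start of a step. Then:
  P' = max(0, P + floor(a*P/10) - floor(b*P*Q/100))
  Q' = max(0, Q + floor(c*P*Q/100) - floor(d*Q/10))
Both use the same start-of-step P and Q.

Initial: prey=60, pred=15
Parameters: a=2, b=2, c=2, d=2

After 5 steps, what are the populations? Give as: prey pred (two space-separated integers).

Step 1: prey: 60+12-18=54; pred: 15+18-3=30
Step 2: prey: 54+10-32=32; pred: 30+32-6=56
Step 3: prey: 32+6-35=3; pred: 56+35-11=80
Step 4: prey: 3+0-4=0; pred: 80+4-16=68
Step 5: prey: 0+0-0=0; pred: 68+0-13=55

Answer: 0 55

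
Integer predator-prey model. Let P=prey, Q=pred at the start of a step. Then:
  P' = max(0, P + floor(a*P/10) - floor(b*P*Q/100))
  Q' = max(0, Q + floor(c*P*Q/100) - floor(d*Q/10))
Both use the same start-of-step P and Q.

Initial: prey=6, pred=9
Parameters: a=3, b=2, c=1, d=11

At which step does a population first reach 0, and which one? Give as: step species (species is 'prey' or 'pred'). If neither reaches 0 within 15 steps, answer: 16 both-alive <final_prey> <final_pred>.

Step 1: prey: 6+1-1=6; pred: 9+0-9=0
First extinction: pred at step 1

Answer: 1 pred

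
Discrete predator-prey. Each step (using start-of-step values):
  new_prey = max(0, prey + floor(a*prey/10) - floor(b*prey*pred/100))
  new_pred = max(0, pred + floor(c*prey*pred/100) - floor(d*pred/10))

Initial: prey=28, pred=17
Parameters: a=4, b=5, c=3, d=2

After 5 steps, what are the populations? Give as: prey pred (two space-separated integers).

Answer: 0 20

Derivation:
Step 1: prey: 28+11-23=16; pred: 17+14-3=28
Step 2: prey: 16+6-22=0; pred: 28+13-5=36
Step 3: prey: 0+0-0=0; pred: 36+0-7=29
Step 4: prey: 0+0-0=0; pred: 29+0-5=24
Step 5: prey: 0+0-0=0; pred: 24+0-4=20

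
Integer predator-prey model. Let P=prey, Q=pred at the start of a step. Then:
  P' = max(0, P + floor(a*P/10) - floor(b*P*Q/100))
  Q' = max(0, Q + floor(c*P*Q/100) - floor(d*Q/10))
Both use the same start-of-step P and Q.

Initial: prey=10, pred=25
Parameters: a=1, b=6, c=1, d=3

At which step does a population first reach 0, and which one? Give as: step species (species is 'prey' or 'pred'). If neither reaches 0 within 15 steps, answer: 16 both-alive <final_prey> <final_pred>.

Step 1: prey: 10+1-15=0; pred: 25+2-7=20
First extinction: prey at step 1

Answer: 1 prey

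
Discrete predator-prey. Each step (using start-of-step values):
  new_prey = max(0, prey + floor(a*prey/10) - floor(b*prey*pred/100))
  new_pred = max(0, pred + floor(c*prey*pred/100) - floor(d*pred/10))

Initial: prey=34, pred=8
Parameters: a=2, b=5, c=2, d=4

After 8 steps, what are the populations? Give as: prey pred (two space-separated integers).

Answer: 6 2

Derivation:
Step 1: prey: 34+6-13=27; pred: 8+5-3=10
Step 2: prey: 27+5-13=19; pred: 10+5-4=11
Step 3: prey: 19+3-10=12; pred: 11+4-4=11
Step 4: prey: 12+2-6=8; pred: 11+2-4=9
Step 5: prey: 8+1-3=6; pred: 9+1-3=7
Step 6: prey: 6+1-2=5; pred: 7+0-2=5
Step 7: prey: 5+1-1=5; pred: 5+0-2=3
Step 8: prey: 5+1-0=6; pred: 3+0-1=2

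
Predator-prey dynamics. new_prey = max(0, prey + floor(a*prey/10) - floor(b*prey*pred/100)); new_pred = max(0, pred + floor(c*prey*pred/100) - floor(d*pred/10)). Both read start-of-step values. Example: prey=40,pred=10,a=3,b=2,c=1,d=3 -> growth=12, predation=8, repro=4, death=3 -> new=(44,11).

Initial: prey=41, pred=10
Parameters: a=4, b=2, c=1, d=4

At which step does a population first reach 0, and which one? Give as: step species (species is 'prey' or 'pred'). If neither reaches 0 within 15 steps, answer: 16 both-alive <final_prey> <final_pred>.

Step 1: prey: 41+16-8=49; pred: 10+4-4=10
Step 2: prey: 49+19-9=59; pred: 10+4-4=10
Step 3: prey: 59+23-11=71; pred: 10+5-4=11
Step 4: prey: 71+28-15=84; pred: 11+7-4=14
Step 5: prey: 84+33-23=94; pred: 14+11-5=20
Step 6: prey: 94+37-37=94; pred: 20+18-8=30
Step 7: prey: 94+37-56=75; pred: 30+28-12=46
Step 8: prey: 75+30-69=36; pred: 46+34-18=62
Step 9: prey: 36+14-44=6; pred: 62+22-24=60
Step 10: prey: 6+2-7=1; pred: 60+3-24=39
Step 11: prey: 1+0-0=1; pred: 39+0-15=24
Step 12: prey: 1+0-0=1; pred: 24+0-9=15
Step 13: prey: 1+0-0=1; pred: 15+0-6=9
Step 14: prey: 1+0-0=1; pred: 9+0-3=6
Step 15: prey: 1+0-0=1; pred: 6+0-2=4
No extinction within 15 steps

Answer: 16 both-alive 1 4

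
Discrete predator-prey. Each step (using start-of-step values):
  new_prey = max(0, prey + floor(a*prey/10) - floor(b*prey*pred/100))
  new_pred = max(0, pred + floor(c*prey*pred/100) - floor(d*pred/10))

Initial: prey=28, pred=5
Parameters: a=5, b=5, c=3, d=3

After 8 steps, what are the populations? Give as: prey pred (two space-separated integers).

Step 1: prey: 28+14-7=35; pred: 5+4-1=8
Step 2: prey: 35+17-14=38; pred: 8+8-2=14
Step 3: prey: 38+19-26=31; pred: 14+15-4=25
Step 4: prey: 31+15-38=8; pred: 25+23-7=41
Step 5: prey: 8+4-16=0; pred: 41+9-12=38
Step 6: prey: 0+0-0=0; pred: 38+0-11=27
Step 7: prey: 0+0-0=0; pred: 27+0-8=19
Step 8: prey: 0+0-0=0; pred: 19+0-5=14

Answer: 0 14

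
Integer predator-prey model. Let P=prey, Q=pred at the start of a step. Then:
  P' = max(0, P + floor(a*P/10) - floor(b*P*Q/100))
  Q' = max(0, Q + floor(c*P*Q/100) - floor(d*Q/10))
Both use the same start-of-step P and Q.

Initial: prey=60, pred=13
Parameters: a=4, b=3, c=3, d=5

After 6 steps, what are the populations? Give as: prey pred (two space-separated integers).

Step 1: prey: 60+24-23=61; pred: 13+23-6=30
Step 2: prey: 61+24-54=31; pred: 30+54-15=69
Step 3: prey: 31+12-64=0; pred: 69+64-34=99
Step 4: prey: 0+0-0=0; pred: 99+0-49=50
Step 5: prey: 0+0-0=0; pred: 50+0-25=25
Step 6: prey: 0+0-0=0; pred: 25+0-12=13

Answer: 0 13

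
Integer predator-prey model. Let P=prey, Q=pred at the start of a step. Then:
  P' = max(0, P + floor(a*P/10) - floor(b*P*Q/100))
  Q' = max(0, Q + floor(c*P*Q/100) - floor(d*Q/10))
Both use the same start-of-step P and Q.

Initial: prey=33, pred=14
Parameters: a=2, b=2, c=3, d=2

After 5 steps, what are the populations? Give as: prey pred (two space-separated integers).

Step 1: prey: 33+6-9=30; pred: 14+13-2=25
Step 2: prey: 30+6-15=21; pred: 25+22-5=42
Step 3: prey: 21+4-17=8; pred: 42+26-8=60
Step 4: prey: 8+1-9=0; pred: 60+14-12=62
Step 5: prey: 0+0-0=0; pred: 62+0-12=50

Answer: 0 50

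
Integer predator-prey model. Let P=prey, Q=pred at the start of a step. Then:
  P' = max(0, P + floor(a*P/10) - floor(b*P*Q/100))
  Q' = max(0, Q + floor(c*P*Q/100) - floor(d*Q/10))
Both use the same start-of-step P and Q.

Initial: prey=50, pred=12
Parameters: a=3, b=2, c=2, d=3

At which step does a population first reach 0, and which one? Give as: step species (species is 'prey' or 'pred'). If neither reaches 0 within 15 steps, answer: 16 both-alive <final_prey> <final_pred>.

Step 1: prey: 50+15-12=53; pred: 12+12-3=21
Step 2: prey: 53+15-22=46; pred: 21+22-6=37
Step 3: prey: 46+13-34=25; pred: 37+34-11=60
Step 4: prey: 25+7-30=2; pred: 60+30-18=72
Step 5: prey: 2+0-2=0; pred: 72+2-21=53
First extinction: prey at step 5

Answer: 5 prey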